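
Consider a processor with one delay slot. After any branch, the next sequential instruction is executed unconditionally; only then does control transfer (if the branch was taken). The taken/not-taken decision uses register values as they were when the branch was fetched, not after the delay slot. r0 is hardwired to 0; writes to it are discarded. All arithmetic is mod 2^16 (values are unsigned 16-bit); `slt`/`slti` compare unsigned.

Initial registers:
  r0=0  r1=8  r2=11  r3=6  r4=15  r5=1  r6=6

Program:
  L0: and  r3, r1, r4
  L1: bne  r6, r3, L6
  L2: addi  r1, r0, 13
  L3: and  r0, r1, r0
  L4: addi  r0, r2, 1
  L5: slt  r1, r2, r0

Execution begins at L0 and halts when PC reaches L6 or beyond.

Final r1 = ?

13

#0 and  r3, r1, r4 ; 0/8/11/8/15/1/6
#1 bne  r6, r3, L6 ; 0/8/11/8/15/1/6 ; →target
#2 addi  r1, r0, 13 ; 0/13/11/8/15/1/6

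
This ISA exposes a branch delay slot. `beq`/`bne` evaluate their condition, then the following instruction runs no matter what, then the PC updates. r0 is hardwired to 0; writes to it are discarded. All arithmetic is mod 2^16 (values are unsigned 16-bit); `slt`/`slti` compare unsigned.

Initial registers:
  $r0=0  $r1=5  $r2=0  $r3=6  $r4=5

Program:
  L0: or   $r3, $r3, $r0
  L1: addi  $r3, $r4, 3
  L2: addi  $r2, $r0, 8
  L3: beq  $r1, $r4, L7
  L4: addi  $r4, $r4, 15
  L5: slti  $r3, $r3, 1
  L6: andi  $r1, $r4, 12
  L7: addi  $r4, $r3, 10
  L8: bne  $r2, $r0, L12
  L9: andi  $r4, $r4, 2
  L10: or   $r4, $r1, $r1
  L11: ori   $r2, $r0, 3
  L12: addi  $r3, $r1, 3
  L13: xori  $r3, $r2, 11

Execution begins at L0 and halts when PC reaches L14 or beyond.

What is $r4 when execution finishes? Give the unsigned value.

2

PC=0  or   $r3, $r3, $r0     | $r0=0 $r1=5 $r2=0 $r3=6 $r4=5
PC=1  addi  $r3, $r4, 3      | $r0=0 $r1=5 $r2=0 $r3=8 $r4=5
PC=2  addi  $r2, $r0, 8      | $r0=0 $r1=5 $r2=8 $r3=8 $r4=5
PC=3  beq  $r1, $r4, L7      | $r0=0 $r1=5 $r2=8 $r3=8 $r4=5  [TAKEN]
PC=4  addi  $r4, $r4, 15     | $r0=0 $r1=5 $r2=8 $r3=8 $r4=20
PC=7  addi  $r4, $r3, 10     | $r0=0 $r1=5 $r2=8 $r3=8 $r4=18
PC=8  bne  $r2, $r0, L12     | $r0=0 $r1=5 $r2=8 $r3=8 $r4=18  [TAKEN]
PC=9  andi  $r4, $r4, 2      | $r0=0 $r1=5 $r2=8 $r3=8 $r4=2
PC=12 addi  $r3, $r1, 3      | $r0=0 $r1=5 $r2=8 $r3=8 $r4=2
PC=13 xori  $r3, $r2, 11     | $r0=0 $r1=5 $r2=8 $r3=3 $r4=2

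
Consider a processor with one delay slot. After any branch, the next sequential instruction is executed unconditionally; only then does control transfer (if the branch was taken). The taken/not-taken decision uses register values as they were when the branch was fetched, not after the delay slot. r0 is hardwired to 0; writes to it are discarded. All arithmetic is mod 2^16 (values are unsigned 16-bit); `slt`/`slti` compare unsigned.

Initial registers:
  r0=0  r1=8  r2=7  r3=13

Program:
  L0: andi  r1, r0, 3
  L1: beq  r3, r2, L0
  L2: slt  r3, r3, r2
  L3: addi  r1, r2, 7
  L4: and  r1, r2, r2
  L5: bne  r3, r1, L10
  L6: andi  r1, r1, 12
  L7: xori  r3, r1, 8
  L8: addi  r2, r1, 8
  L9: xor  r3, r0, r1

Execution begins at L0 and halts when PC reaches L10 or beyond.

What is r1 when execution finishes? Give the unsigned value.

PC=0  andi  r1, r0, 3        | r0=0 r1=0 r2=7 r3=13
PC=1  beq  r3, r2, L0        | r0=0 r1=0 r2=7 r3=13  [not taken]
PC=2  slt  r3, r3, r2        | r0=0 r1=0 r2=7 r3=0
PC=3  addi  r1, r2, 7        | r0=0 r1=14 r2=7 r3=0
PC=4  and  r1, r2, r2        | r0=0 r1=7 r2=7 r3=0
PC=5  bne  r3, r1, L10       | r0=0 r1=7 r2=7 r3=0  [TAKEN]
PC=6  andi  r1, r1, 12       | r0=0 r1=4 r2=7 r3=0

4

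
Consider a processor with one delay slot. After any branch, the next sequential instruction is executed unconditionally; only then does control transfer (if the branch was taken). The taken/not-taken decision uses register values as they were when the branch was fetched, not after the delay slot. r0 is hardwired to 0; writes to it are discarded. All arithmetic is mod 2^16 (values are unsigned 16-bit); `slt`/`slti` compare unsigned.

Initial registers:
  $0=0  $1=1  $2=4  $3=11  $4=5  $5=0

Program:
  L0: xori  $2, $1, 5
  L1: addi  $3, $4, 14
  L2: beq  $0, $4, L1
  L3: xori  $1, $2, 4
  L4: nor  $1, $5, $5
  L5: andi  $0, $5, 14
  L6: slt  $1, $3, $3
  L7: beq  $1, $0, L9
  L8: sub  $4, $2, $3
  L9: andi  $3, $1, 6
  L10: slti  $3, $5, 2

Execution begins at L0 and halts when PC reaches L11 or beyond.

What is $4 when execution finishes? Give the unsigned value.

  step pc=0: xori  $2, $1, 5  regs=(0,1,4,11,5,0)
  step pc=1: addi  $3, $4, 14  regs=(0,1,4,19,5,0)
  step pc=2: beq  $0, $4, L1  cond=F  regs=(0,1,4,19,5,0)
  step pc=3: xori  $1, $2, 4  regs=(0,0,4,19,5,0)
  step pc=4: nor  $1, $5, $5  regs=(0,65535,4,19,5,0)
  step pc=5: andi  $0, $5, 14  regs=(0,65535,4,19,5,0)
  step pc=6: slt  $1, $3, $3  regs=(0,0,4,19,5,0)
  step pc=7: beq  $1, $0, L9  cond=T  regs=(0,0,4,19,5,0)
  step pc=8: sub  $4, $2, $3  regs=(0,0,4,19,65521,0)
  step pc=9: andi  $3, $1, 6  regs=(0,0,4,0,65521,0)
  step pc=10: slti  $3, $5, 2  regs=(0,0,4,1,65521,0)

65521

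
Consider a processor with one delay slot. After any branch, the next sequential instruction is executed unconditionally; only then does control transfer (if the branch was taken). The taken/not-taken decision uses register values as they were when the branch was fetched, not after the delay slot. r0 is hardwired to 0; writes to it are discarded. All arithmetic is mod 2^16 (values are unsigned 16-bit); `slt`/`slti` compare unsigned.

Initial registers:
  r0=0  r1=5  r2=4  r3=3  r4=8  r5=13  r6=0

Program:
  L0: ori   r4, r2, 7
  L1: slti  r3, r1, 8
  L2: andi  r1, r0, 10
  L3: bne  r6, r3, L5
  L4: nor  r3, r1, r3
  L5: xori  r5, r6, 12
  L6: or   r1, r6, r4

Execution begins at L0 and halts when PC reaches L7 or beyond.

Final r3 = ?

65534

[0] ori   r4, r2, 7  →  {r0:0, r1:5, r2:4, r3:3, r4:7, r5:13, r6:0}
[1] slti  r3, r1, 8  →  {r0:0, r1:5, r2:4, r3:1, r4:7, r5:13, r6:0}
[2] andi  r1, r0, 10  →  {r0:0, r1:0, r2:4, r3:1, r4:7, r5:13, r6:0}
[3] bne  r6, r3, L5  →  {r0:0, r1:0, r2:4, r3:1, r4:7, r5:13, r6:0}  ⟨branch taken⟩
[4] nor  r3, r1, r3  →  {r0:0, r1:0, r2:4, r3:65534, r4:7, r5:13, r6:0}
[5] xori  r5, r6, 12  →  {r0:0, r1:0, r2:4, r3:65534, r4:7, r5:12, r6:0}
[6] or   r1, r6, r4  →  {r0:0, r1:7, r2:4, r3:65534, r4:7, r5:12, r6:0}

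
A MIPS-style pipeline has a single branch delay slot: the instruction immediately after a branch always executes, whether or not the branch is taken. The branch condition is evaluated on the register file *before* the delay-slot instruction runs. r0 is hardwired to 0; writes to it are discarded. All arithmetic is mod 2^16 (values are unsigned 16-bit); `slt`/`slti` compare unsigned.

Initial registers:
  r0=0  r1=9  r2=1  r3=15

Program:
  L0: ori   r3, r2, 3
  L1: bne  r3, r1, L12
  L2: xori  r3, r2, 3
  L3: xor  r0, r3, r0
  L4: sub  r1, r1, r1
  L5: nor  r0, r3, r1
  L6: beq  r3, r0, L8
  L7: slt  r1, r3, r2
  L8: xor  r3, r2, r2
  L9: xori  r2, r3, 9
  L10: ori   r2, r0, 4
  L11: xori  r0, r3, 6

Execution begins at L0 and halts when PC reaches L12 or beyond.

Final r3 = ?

[0] ori   r3, r2, 3  →  {r0:0, r1:9, r2:1, r3:3}
[1] bne  r3, r1, L12  →  {r0:0, r1:9, r2:1, r3:3}  ⟨branch taken⟩
[2] xori  r3, r2, 3  →  {r0:0, r1:9, r2:1, r3:2}

2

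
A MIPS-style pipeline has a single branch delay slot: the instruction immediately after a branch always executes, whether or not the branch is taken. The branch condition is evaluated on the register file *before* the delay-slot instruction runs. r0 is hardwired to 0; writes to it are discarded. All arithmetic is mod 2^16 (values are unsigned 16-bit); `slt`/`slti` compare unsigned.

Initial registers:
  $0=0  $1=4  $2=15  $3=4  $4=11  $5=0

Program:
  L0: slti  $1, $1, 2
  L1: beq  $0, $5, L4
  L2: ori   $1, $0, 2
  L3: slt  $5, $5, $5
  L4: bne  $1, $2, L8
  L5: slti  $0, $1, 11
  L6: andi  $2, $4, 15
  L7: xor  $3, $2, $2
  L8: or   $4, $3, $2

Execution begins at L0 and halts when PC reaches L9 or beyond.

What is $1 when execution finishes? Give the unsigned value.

2

  step pc=0: slti  $1, $1, 2  regs=(0,0,15,4,11,0)
  step pc=1: beq  $0, $5, L4  cond=T  regs=(0,0,15,4,11,0)
  step pc=2: ori   $1, $0, 2  regs=(0,2,15,4,11,0)
  step pc=4: bne  $1, $2, L8  cond=T  regs=(0,2,15,4,11,0)
  step pc=5: slti  $0, $1, 11  regs=(0,2,15,4,11,0)
  step pc=8: or   $4, $3, $2  regs=(0,2,15,4,15,0)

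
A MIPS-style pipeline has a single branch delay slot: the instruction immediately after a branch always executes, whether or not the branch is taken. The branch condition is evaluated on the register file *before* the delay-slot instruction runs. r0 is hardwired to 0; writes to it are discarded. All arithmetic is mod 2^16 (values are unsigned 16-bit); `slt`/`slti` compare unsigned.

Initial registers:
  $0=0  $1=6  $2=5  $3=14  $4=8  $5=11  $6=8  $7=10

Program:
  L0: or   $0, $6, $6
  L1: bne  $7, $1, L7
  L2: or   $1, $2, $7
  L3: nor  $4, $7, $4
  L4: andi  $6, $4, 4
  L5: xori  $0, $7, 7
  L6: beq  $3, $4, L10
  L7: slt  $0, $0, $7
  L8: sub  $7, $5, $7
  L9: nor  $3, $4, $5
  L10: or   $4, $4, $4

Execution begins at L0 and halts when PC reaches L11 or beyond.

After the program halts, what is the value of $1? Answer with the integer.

15

#0 or   $0, $6, $6 ; 0/6/5/14/8/11/8/10
#1 bne  $7, $1, L7 ; 0/6/5/14/8/11/8/10 ; →target
#2 or   $1, $2, $7 ; 0/15/5/14/8/11/8/10
#7 slt  $0, $0, $7 ; 0/15/5/14/8/11/8/10
#8 sub  $7, $5, $7 ; 0/15/5/14/8/11/8/1
#9 nor  $3, $4, $5 ; 0/15/5/65524/8/11/8/1
#10 or   $4, $4, $4 ; 0/15/5/65524/8/11/8/1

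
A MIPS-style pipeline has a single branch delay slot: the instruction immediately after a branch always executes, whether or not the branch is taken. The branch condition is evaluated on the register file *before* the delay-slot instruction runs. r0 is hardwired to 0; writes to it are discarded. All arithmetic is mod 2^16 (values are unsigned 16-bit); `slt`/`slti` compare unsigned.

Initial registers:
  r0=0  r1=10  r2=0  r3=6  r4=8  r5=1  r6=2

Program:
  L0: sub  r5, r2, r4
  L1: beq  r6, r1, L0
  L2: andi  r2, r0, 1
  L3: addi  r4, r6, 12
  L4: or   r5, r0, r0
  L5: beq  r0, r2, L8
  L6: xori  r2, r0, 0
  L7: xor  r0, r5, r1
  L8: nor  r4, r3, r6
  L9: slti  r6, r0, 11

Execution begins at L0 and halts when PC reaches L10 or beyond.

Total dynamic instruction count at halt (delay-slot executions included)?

PC=0  sub  r5, r2, r4        | r0=0 r1=10 r2=0 r3=6 r4=8 r5=65528 r6=2
PC=1  beq  r6, r1, L0        | r0=0 r1=10 r2=0 r3=6 r4=8 r5=65528 r6=2  [not taken]
PC=2  andi  r2, r0, 1        | r0=0 r1=10 r2=0 r3=6 r4=8 r5=65528 r6=2
PC=3  addi  r4, r6, 12       | r0=0 r1=10 r2=0 r3=6 r4=14 r5=65528 r6=2
PC=4  or   r5, r0, r0        | r0=0 r1=10 r2=0 r3=6 r4=14 r5=0 r6=2
PC=5  beq  r0, r2, L8        | r0=0 r1=10 r2=0 r3=6 r4=14 r5=0 r6=2  [TAKEN]
PC=6  xori  r2, r0, 0        | r0=0 r1=10 r2=0 r3=6 r4=14 r5=0 r6=2
PC=8  nor  r4, r3, r6        | r0=0 r1=10 r2=0 r3=6 r4=65529 r5=0 r6=2
PC=9  slti  r6, r0, 11       | r0=0 r1=10 r2=0 r3=6 r4=65529 r5=0 r6=1

9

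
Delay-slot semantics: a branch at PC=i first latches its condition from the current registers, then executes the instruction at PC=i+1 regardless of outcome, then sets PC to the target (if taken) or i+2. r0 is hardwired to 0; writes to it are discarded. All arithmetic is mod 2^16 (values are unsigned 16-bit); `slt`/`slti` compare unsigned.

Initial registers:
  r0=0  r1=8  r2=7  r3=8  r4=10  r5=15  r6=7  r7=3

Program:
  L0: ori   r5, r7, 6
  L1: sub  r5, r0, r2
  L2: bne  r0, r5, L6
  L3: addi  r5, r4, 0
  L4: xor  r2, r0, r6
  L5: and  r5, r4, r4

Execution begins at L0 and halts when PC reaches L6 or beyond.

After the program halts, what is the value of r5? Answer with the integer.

#0 ori   r5, r7, 6 ; 0/8/7/8/10/7/7/3
#1 sub  r5, r0, r2 ; 0/8/7/8/10/65529/7/3
#2 bne  r0, r5, L6 ; 0/8/7/8/10/65529/7/3 ; →target
#3 addi  r5, r4, 0 ; 0/8/7/8/10/10/7/3

10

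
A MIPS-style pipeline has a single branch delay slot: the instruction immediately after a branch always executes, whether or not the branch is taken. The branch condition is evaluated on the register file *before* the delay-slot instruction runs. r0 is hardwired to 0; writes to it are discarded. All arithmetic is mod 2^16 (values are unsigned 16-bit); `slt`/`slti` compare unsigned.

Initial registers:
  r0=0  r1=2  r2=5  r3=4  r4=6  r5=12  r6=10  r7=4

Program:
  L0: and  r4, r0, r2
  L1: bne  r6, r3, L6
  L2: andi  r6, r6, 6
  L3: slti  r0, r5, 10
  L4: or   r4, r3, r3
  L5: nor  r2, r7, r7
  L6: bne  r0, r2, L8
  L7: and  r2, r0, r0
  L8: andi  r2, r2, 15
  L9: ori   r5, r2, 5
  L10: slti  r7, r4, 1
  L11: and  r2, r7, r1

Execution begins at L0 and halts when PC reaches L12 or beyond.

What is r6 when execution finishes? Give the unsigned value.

2

[0] and  r4, r0, r2  →  {r0:0, r1:2, r2:5, r3:4, r4:0, r5:12, r6:10, r7:4}
[1] bne  r6, r3, L6  →  {r0:0, r1:2, r2:5, r3:4, r4:0, r5:12, r6:10, r7:4}  ⟨branch taken⟩
[2] andi  r6, r6, 6  →  {r0:0, r1:2, r2:5, r3:4, r4:0, r5:12, r6:2, r7:4}
[6] bne  r0, r2, L8  →  {r0:0, r1:2, r2:5, r3:4, r4:0, r5:12, r6:2, r7:4}  ⟨branch taken⟩
[7] and  r2, r0, r0  →  {r0:0, r1:2, r2:0, r3:4, r4:0, r5:12, r6:2, r7:4}
[8] andi  r2, r2, 15  →  {r0:0, r1:2, r2:0, r3:4, r4:0, r5:12, r6:2, r7:4}
[9] ori   r5, r2, 5  →  {r0:0, r1:2, r2:0, r3:4, r4:0, r5:5, r6:2, r7:4}
[10] slti  r7, r4, 1  →  {r0:0, r1:2, r2:0, r3:4, r4:0, r5:5, r6:2, r7:1}
[11] and  r2, r7, r1  →  {r0:0, r1:2, r2:0, r3:4, r4:0, r5:5, r6:2, r7:1}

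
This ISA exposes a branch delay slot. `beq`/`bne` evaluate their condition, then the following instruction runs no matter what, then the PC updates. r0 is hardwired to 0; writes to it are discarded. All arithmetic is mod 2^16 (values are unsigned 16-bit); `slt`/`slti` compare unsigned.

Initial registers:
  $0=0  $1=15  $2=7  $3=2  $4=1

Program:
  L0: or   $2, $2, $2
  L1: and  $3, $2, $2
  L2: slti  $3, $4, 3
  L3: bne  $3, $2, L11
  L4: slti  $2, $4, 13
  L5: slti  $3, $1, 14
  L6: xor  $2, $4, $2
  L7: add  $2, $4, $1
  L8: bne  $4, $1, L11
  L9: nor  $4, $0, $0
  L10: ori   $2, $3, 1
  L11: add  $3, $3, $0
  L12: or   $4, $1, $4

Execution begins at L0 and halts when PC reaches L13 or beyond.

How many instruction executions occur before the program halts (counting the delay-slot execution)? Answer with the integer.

7

  step pc=0: or   $2, $2, $2  regs=(0,15,7,2,1)
  step pc=1: and  $3, $2, $2  regs=(0,15,7,7,1)
  step pc=2: slti  $3, $4, 3  regs=(0,15,7,1,1)
  step pc=3: bne  $3, $2, L11  cond=T  regs=(0,15,7,1,1)
  step pc=4: slti  $2, $4, 13  regs=(0,15,1,1,1)
  step pc=11: add  $3, $3, $0  regs=(0,15,1,1,1)
  step pc=12: or   $4, $1, $4  regs=(0,15,1,1,15)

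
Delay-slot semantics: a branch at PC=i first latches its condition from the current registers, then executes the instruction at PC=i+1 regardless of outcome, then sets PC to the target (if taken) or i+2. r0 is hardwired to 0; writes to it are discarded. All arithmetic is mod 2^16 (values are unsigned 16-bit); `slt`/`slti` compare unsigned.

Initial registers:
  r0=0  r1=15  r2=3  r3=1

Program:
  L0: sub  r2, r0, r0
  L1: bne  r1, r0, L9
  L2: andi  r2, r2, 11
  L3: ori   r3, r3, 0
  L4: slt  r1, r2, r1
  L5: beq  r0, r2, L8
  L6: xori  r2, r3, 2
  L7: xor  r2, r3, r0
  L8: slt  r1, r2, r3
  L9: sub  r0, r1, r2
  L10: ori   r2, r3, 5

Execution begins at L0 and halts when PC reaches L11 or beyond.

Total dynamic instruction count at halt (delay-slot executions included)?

5

  step pc=0: sub  r2, r0, r0  regs=(0,15,0,1)
  step pc=1: bne  r1, r0, L9  cond=T  regs=(0,15,0,1)
  step pc=2: andi  r2, r2, 11  regs=(0,15,0,1)
  step pc=9: sub  r0, r1, r2  regs=(0,15,0,1)
  step pc=10: ori   r2, r3, 5  regs=(0,15,5,1)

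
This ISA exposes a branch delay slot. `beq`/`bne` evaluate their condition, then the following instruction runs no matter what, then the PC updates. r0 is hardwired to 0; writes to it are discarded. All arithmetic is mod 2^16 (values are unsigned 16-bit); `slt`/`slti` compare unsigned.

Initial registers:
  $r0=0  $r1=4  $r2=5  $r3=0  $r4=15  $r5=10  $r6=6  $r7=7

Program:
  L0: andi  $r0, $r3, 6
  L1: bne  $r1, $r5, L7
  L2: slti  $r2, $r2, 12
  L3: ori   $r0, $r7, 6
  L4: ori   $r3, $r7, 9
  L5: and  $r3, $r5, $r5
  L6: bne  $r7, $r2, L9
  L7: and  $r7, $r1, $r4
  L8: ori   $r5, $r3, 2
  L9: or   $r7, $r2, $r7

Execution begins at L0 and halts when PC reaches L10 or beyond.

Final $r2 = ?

1

  step pc=0: andi  $r0, $r3, 6  regs=(0,4,5,0,15,10,6,7)
  step pc=1: bne  $r1, $r5, L7  cond=T  regs=(0,4,5,0,15,10,6,7)
  step pc=2: slti  $r2, $r2, 12  regs=(0,4,1,0,15,10,6,7)
  step pc=7: and  $r7, $r1, $r4  regs=(0,4,1,0,15,10,6,4)
  step pc=8: ori   $r5, $r3, 2  regs=(0,4,1,0,15,2,6,4)
  step pc=9: or   $r7, $r2, $r7  regs=(0,4,1,0,15,2,6,5)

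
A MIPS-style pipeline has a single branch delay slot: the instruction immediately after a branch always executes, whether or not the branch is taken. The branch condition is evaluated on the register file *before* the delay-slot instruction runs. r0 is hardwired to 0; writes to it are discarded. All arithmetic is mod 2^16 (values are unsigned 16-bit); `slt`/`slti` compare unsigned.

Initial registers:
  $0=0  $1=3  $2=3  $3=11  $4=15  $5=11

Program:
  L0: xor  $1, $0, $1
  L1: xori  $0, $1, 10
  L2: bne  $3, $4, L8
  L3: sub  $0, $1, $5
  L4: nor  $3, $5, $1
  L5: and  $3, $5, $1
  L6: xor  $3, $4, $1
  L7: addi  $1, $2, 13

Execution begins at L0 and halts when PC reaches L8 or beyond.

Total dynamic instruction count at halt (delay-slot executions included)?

4

#0 xor  $1, $0, $1 ; 0/3/3/11/15/11
#1 xori  $0, $1, 10 ; 0/3/3/11/15/11
#2 bne  $3, $4, L8 ; 0/3/3/11/15/11 ; →target
#3 sub  $0, $1, $5 ; 0/3/3/11/15/11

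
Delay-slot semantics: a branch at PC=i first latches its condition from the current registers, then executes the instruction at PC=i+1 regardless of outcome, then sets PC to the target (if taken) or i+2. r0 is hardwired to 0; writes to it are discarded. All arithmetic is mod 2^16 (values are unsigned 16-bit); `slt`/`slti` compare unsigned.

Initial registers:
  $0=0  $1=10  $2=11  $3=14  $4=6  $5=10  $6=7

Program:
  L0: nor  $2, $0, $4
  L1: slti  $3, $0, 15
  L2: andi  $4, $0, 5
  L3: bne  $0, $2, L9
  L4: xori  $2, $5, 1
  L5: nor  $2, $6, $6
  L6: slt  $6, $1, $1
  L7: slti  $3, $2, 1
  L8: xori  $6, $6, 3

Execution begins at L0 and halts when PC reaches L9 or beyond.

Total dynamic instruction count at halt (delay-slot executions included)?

PC=0  nor  $2, $0, $4        | $0=0 $1=10 $2=65529 $3=14 $4=6 $5=10 $6=7
PC=1  slti  $3, $0, 15       | $0=0 $1=10 $2=65529 $3=1 $4=6 $5=10 $6=7
PC=2  andi  $4, $0, 5        | $0=0 $1=10 $2=65529 $3=1 $4=0 $5=10 $6=7
PC=3  bne  $0, $2, L9        | $0=0 $1=10 $2=65529 $3=1 $4=0 $5=10 $6=7  [TAKEN]
PC=4  xori  $2, $5, 1        | $0=0 $1=10 $2=11 $3=1 $4=0 $5=10 $6=7

5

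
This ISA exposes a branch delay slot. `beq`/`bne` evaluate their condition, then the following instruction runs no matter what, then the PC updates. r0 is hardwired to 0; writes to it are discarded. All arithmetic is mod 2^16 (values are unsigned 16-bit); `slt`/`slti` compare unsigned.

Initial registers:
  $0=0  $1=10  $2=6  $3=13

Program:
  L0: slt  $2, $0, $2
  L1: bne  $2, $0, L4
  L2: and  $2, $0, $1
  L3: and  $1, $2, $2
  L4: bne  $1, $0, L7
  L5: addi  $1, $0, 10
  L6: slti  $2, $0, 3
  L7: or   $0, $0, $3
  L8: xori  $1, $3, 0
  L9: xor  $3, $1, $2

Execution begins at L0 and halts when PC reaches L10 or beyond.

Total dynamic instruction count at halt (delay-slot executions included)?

8

PC=0  slt  $2, $0, $2        | $0=0 $1=10 $2=1 $3=13
PC=1  bne  $2, $0, L4        | $0=0 $1=10 $2=1 $3=13  [TAKEN]
PC=2  and  $2, $0, $1        | $0=0 $1=10 $2=0 $3=13
PC=4  bne  $1, $0, L7        | $0=0 $1=10 $2=0 $3=13  [TAKEN]
PC=5  addi  $1, $0, 10       | $0=0 $1=10 $2=0 $3=13
PC=7  or   $0, $0, $3        | $0=0 $1=10 $2=0 $3=13
PC=8  xori  $1, $3, 0        | $0=0 $1=13 $2=0 $3=13
PC=9  xor  $3, $1, $2        | $0=0 $1=13 $2=0 $3=13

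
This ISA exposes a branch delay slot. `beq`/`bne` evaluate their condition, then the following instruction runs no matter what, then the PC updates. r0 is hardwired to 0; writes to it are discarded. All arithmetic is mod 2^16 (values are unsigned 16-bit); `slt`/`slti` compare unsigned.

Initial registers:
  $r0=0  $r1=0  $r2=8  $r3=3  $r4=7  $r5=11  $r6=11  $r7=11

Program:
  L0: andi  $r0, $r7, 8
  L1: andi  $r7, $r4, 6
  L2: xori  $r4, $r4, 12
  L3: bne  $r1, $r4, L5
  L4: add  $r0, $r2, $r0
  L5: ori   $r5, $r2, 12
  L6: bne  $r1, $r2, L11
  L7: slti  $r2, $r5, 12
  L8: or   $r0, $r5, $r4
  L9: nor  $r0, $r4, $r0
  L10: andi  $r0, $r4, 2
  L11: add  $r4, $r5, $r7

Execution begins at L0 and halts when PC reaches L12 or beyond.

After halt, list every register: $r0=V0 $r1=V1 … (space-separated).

PC=0  andi  $r0, $r7, 8      | $r0=0 $r1=0 $r2=8 $r3=3 $r4=7 $r5=11 $r6=11 $r7=11
PC=1  andi  $r7, $r4, 6      | $r0=0 $r1=0 $r2=8 $r3=3 $r4=7 $r5=11 $r6=11 $r7=6
PC=2  xori  $r4, $r4, 12     | $r0=0 $r1=0 $r2=8 $r3=3 $r4=11 $r5=11 $r6=11 $r7=6
PC=3  bne  $r1, $r4, L5      | $r0=0 $r1=0 $r2=8 $r3=3 $r4=11 $r5=11 $r6=11 $r7=6  [TAKEN]
PC=4  add  $r0, $r2, $r0     | $r0=0 $r1=0 $r2=8 $r3=3 $r4=11 $r5=11 $r6=11 $r7=6
PC=5  ori   $r5, $r2, 12     | $r0=0 $r1=0 $r2=8 $r3=3 $r4=11 $r5=12 $r6=11 $r7=6
PC=6  bne  $r1, $r2, L11     | $r0=0 $r1=0 $r2=8 $r3=3 $r4=11 $r5=12 $r6=11 $r7=6  [TAKEN]
PC=7  slti  $r2, $r5, 12     | $r0=0 $r1=0 $r2=0 $r3=3 $r4=11 $r5=12 $r6=11 $r7=6
PC=11 add  $r4, $r5, $r7     | $r0=0 $r1=0 $r2=0 $r3=3 $r4=18 $r5=12 $r6=11 $r7=6

$r0=0 $r1=0 $r2=0 $r3=3 $r4=18 $r5=12 $r6=11 $r7=6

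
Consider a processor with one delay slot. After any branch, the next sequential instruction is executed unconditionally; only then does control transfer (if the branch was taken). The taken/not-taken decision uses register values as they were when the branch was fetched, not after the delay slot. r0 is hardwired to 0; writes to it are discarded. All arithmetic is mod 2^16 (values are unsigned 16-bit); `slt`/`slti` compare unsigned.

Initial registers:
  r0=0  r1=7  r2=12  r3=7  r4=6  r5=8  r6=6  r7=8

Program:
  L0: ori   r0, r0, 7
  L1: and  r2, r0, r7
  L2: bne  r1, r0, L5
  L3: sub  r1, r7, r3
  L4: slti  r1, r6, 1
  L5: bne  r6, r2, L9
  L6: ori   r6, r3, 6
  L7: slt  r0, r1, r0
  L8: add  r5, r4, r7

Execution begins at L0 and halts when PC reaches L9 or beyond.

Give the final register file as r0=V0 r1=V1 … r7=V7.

r0=0 r1=1 r2=0 r3=7 r4=6 r5=8 r6=7 r7=8

#0 ori   r0, r0, 7 ; 0/7/12/7/6/8/6/8
#1 and  r2, r0, r7 ; 0/7/0/7/6/8/6/8
#2 bne  r1, r0, L5 ; 0/7/0/7/6/8/6/8 ; →target
#3 sub  r1, r7, r3 ; 0/1/0/7/6/8/6/8
#5 bne  r6, r2, L9 ; 0/1/0/7/6/8/6/8 ; →target
#6 ori   r6, r3, 6 ; 0/1/0/7/6/8/7/8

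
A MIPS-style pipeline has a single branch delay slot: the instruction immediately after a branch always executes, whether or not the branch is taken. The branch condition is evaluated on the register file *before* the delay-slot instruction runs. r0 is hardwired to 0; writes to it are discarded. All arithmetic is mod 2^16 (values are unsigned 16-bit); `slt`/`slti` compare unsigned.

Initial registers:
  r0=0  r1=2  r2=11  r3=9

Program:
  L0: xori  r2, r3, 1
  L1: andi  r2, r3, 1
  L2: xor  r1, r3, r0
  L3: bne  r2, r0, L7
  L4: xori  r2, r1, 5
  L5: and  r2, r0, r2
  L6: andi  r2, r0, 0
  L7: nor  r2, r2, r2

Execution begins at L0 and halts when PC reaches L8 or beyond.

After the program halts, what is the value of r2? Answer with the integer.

#0 xori  r2, r3, 1 ; 0/2/8/9
#1 andi  r2, r3, 1 ; 0/2/1/9
#2 xor  r1, r3, r0 ; 0/9/1/9
#3 bne  r2, r0, L7 ; 0/9/1/9 ; →target
#4 xori  r2, r1, 5 ; 0/9/12/9
#7 nor  r2, r2, r2 ; 0/9/65523/9

65523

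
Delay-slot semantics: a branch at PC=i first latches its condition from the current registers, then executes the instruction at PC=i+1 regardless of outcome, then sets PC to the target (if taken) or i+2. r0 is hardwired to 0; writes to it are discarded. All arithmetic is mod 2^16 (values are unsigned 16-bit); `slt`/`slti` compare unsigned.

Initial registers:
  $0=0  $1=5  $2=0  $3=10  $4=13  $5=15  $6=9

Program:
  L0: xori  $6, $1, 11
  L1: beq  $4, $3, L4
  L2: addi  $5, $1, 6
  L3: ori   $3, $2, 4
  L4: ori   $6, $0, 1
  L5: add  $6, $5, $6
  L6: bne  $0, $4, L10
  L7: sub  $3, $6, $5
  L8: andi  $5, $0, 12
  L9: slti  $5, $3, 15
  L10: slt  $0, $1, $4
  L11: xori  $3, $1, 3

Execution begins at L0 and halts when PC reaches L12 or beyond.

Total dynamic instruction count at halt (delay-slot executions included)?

10

[0] xori  $6, $1, 11  →  {$0:0, $1:5, $2:0, $3:10, $4:13, $5:15, $6:14}
[1] beq  $4, $3, L4  →  {$0:0, $1:5, $2:0, $3:10, $4:13, $5:15, $6:14}  ⟨branch fallthrough⟩
[2] addi  $5, $1, 6  →  {$0:0, $1:5, $2:0, $3:10, $4:13, $5:11, $6:14}
[3] ori   $3, $2, 4  →  {$0:0, $1:5, $2:0, $3:4, $4:13, $5:11, $6:14}
[4] ori   $6, $0, 1  →  {$0:0, $1:5, $2:0, $3:4, $4:13, $5:11, $6:1}
[5] add  $6, $5, $6  →  {$0:0, $1:5, $2:0, $3:4, $4:13, $5:11, $6:12}
[6] bne  $0, $4, L10  →  {$0:0, $1:5, $2:0, $3:4, $4:13, $5:11, $6:12}  ⟨branch taken⟩
[7] sub  $3, $6, $5  →  {$0:0, $1:5, $2:0, $3:1, $4:13, $5:11, $6:12}
[10] slt  $0, $1, $4  →  {$0:0, $1:5, $2:0, $3:1, $4:13, $5:11, $6:12}
[11] xori  $3, $1, 3  →  {$0:0, $1:5, $2:0, $3:6, $4:13, $5:11, $6:12}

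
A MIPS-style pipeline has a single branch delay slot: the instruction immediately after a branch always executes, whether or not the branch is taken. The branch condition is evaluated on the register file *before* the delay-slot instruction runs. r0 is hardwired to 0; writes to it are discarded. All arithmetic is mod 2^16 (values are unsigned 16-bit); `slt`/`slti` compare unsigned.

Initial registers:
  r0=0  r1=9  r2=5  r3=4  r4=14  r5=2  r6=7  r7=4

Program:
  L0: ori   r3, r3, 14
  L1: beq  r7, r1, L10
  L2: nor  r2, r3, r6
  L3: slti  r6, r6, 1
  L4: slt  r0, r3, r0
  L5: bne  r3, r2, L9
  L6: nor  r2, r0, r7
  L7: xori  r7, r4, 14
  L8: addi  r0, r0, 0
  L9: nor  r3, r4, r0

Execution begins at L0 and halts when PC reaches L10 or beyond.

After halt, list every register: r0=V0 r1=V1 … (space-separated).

r0=0 r1=9 r2=65531 r3=65521 r4=14 r5=2 r6=0 r7=4

  step pc=0: ori   r3, r3, 14  regs=(0,9,5,14,14,2,7,4)
  step pc=1: beq  r7, r1, L10  cond=F  regs=(0,9,5,14,14,2,7,4)
  step pc=2: nor  r2, r3, r6  regs=(0,9,65520,14,14,2,7,4)
  step pc=3: slti  r6, r6, 1  regs=(0,9,65520,14,14,2,0,4)
  step pc=4: slt  r0, r3, r0  regs=(0,9,65520,14,14,2,0,4)
  step pc=5: bne  r3, r2, L9  cond=T  regs=(0,9,65520,14,14,2,0,4)
  step pc=6: nor  r2, r0, r7  regs=(0,9,65531,14,14,2,0,4)
  step pc=9: nor  r3, r4, r0  regs=(0,9,65531,65521,14,2,0,4)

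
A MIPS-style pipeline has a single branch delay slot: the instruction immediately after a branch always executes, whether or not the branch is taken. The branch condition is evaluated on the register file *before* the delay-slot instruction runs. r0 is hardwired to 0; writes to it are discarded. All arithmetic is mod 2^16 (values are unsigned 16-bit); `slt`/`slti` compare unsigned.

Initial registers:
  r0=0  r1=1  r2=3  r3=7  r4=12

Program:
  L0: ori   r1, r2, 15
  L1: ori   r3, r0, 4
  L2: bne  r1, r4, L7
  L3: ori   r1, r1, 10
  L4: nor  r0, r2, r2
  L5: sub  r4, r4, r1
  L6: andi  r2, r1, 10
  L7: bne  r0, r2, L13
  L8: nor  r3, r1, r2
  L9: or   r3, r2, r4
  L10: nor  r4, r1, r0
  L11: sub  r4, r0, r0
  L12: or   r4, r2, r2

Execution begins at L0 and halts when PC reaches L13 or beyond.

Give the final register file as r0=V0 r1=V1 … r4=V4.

r0=0 r1=15 r2=3 r3=65520 r4=12

PC=0  ori   r1, r2, 15       | r0=0 r1=15 r2=3 r3=7 r4=12
PC=1  ori   r3, r0, 4        | r0=0 r1=15 r2=3 r3=4 r4=12
PC=2  bne  r1, r4, L7        | r0=0 r1=15 r2=3 r3=4 r4=12  [TAKEN]
PC=3  ori   r1, r1, 10       | r0=0 r1=15 r2=3 r3=4 r4=12
PC=7  bne  r0, r2, L13       | r0=0 r1=15 r2=3 r3=4 r4=12  [TAKEN]
PC=8  nor  r3, r1, r2        | r0=0 r1=15 r2=3 r3=65520 r4=12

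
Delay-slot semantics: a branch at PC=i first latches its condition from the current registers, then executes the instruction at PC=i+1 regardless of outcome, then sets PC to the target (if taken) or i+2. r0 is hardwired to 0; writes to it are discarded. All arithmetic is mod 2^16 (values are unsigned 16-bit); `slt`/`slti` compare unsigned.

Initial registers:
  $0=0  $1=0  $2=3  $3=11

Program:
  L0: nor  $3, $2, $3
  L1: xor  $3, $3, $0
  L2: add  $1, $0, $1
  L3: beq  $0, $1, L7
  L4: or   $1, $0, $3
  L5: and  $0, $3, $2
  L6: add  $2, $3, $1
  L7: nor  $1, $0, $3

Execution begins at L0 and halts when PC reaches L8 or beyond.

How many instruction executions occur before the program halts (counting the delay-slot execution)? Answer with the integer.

#0 nor  $3, $2, $3 ; 0/0/3/65524
#1 xor  $3, $3, $0 ; 0/0/3/65524
#2 add  $1, $0, $1 ; 0/0/3/65524
#3 beq  $0, $1, L7 ; 0/0/3/65524 ; →target
#4 or   $1, $0, $3 ; 0/65524/3/65524
#7 nor  $1, $0, $3 ; 0/11/3/65524

6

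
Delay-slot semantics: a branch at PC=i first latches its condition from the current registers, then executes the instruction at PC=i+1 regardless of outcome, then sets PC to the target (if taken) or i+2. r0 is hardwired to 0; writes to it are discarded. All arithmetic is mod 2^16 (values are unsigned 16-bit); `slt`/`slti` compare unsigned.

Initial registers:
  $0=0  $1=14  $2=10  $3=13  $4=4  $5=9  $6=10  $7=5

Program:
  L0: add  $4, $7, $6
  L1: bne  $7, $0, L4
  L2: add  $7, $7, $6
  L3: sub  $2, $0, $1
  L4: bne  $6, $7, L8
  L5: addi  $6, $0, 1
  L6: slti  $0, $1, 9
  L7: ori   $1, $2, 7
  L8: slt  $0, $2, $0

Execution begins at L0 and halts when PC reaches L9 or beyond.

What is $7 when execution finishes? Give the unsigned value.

#0 add  $4, $7, $6 ; 0/14/10/13/15/9/10/5
#1 bne  $7, $0, L4 ; 0/14/10/13/15/9/10/5 ; →target
#2 add  $7, $7, $6 ; 0/14/10/13/15/9/10/15
#4 bne  $6, $7, L8 ; 0/14/10/13/15/9/10/15 ; →target
#5 addi  $6, $0, 1 ; 0/14/10/13/15/9/1/15
#8 slt  $0, $2, $0 ; 0/14/10/13/15/9/1/15

15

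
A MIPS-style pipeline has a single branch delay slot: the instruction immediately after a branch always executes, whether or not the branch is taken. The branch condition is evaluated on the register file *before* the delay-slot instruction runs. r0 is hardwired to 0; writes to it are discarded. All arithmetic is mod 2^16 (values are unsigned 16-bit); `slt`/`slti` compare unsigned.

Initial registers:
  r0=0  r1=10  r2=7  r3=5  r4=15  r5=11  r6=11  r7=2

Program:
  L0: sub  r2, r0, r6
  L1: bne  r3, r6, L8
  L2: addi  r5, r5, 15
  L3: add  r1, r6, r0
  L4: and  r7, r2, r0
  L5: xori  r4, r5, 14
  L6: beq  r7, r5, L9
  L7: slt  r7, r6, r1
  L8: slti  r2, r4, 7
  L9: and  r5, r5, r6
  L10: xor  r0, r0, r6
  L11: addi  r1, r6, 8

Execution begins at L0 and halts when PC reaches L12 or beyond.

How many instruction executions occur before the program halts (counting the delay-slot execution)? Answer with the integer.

#0 sub  r2, r0, r6 ; 0/10/65525/5/15/11/11/2
#1 bne  r3, r6, L8 ; 0/10/65525/5/15/11/11/2 ; →target
#2 addi  r5, r5, 15 ; 0/10/65525/5/15/26/11/2
#8 slti  r2, r4, 7 ; 0/10/0/5/15/26/11/2
#9 and  r5, r5, r6 ; 0/10/0/5/15/10/11/2
#10 xor  r0, r0, r6 ; 0/10/0/5/15/10/11/2
#11 addi  r1, r6, 8 ; 0/19/0/5/15/10/11/2

7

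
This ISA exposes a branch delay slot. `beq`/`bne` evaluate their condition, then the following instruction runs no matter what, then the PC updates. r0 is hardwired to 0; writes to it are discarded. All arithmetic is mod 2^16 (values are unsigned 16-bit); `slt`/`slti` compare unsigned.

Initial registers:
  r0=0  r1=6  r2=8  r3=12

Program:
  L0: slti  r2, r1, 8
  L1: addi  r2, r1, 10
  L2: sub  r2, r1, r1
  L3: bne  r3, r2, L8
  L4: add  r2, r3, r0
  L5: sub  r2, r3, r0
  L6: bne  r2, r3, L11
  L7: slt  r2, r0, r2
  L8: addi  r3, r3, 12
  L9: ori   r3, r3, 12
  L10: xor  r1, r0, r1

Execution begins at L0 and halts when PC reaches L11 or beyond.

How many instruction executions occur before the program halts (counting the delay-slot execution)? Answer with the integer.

8

PC=0  slti  r2, r1, 8        | r0=0 r1=6 r2=1 r3=12
PC=1  addi  r2, r1, 10       | r0=0 r1=6 r2=16 r3=12
PC=2  sub  r2, r1, r1        | r0=0 r1=6 r2=0 r3=12
PC=3  bne  r3, r2, L8        | r0=0 r1=6 r2=0 r3=12  [TAKEN]
PC=4  add  r2, r3, r0        | r0=0 r1=6 r2=12 r3=12
PC=8  addi  r3, r3, 12       | r0=0 r1=6 r2=12 r3=24
PC=9  ori   r3, r3, 12       | r0=0 r1=6 r2=12 r3=28
PC=10 xor  r1, r0, r1        | r0=0 r1=6 r2=12 r3=28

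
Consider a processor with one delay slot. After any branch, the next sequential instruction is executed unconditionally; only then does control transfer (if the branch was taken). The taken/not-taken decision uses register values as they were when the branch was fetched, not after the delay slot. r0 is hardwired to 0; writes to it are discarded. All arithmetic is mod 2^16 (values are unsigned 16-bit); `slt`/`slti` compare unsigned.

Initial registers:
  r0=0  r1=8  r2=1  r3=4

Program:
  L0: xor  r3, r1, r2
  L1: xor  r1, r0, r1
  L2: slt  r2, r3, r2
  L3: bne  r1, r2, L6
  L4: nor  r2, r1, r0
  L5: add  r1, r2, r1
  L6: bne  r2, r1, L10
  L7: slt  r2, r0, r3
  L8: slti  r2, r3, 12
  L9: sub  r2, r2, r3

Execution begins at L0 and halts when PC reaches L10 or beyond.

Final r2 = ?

PC=0  xor  r3, r1, r2        | r0=0 r1=8 r2=1 r3=9
PC=1  xor  r1, r0, r1        | r0=0 r1=8 r2=1 r3=9
PC=2  slt  r2, r3, r2        | r0=0 r1=8 r2=0 r3=9
PC=3  bne  r1, r2, L6        | r0=0 r1=8 r2=0 r3=9  [TAKEN]
PC=4  nor  r2, r1, r0        | r0=0 r1=8 r2=65527 r3=9
PC=6  bne  r2, r1, L10       | r0=0 r1=8 r2=65527 r3=9  [TAKEN]
PC=7  slt  r2, r0, r3        | r0=0 r1=8 r2=1 r3=9

1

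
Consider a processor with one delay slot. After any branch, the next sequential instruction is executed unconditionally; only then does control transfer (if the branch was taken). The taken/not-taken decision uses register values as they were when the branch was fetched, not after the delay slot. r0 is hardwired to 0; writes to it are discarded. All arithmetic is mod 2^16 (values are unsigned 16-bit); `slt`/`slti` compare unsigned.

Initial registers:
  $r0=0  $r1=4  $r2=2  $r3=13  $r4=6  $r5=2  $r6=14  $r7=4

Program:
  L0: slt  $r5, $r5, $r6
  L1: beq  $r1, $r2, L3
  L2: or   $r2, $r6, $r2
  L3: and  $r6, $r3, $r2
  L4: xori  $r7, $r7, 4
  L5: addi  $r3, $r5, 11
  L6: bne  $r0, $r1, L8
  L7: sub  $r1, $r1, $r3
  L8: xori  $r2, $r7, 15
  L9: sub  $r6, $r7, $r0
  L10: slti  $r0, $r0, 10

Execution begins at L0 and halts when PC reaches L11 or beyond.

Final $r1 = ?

65528

  step pc=0: slt  $r5, $r5, $r6  regs=(0,4,2,13,6,1,14,4)
  step pc=1: beq  $r1, $r2, L3  cond=F  regs=(0,4,2,13,6,1,14,4)
  step pc=2: or   $r2, $r6, $r2  regs=(0,4,14,13,6,1,14,4)
  step pc=3: and  $r6, $r3, $r2  regs=(0,4,14,13,6,1,12,4)
  step pc=4: xori  $r7, $r7, 4  regs=(0,4,14,13,6,1,12,0)
  step pc=5: addi  $r3, $r5, 11  regs=(0,4,14,12,6,1,12,0)
  step pc=6: bne  $r0, $r1, L8  cond=T  regs=(0,4,14,12,6,1,12,0)
  step pc=7: sub  $r1, $r1, $r3  regs=(0,65528,14,12,6,1,12,0)
  step pc=8: xori  $r2, $r7, 15  regs=(0,65528,15,12,6,1,12,0)
  step pc=9: sub  $r6, $r7, $r0  regs=(0,65528,15,12,6,1,0,0)
  step pc=10: slti  $r0, $r0, 10  regs=(0,65528,15,12,6,1,0,0)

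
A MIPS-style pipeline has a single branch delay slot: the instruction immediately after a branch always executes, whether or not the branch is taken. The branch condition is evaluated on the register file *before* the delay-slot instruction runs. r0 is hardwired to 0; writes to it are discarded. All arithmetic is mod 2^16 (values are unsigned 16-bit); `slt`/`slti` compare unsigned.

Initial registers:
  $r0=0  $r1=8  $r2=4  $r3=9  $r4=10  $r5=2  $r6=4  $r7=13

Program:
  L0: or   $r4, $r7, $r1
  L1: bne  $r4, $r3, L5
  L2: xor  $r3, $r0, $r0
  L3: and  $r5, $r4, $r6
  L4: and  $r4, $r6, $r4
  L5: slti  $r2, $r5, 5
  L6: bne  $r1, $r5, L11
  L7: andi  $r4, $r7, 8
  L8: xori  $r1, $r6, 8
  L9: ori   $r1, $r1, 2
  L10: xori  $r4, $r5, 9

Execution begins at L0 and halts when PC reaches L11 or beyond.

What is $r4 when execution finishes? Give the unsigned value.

#0 or   $r4, $r7, $r1 ; 0/8/4/9/13/2/4/13
#1 bne  $r4, $r3, L5 ; 0/8/4/9/13/2/4/13 ; →target
#2 xor  $r3, $r0, $r0 ; 0/8/4/0/13/2/4/13
#5 slti  $r2, $r5, 5 ; 0/8/1/0/13/2/4/13
#6 bne  $r1, $r5, L11 ; 0/8/1/0/13/2/4/13 ; →target
#7 andi  $r4, $r7, 8 ; 0/8/1/0/8/2/4/13

8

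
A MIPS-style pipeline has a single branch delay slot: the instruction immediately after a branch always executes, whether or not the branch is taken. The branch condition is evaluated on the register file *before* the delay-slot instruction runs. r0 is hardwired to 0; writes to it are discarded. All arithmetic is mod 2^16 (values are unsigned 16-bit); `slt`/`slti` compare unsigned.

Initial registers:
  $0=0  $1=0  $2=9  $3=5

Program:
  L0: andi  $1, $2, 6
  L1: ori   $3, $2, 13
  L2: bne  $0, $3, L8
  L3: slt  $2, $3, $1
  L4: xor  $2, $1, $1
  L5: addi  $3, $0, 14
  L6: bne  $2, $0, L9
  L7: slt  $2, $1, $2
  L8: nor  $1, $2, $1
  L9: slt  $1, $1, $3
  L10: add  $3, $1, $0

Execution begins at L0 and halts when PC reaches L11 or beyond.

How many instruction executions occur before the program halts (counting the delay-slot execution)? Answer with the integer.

PC=0  andi  $1, $2, 6        | $0=0 $1=0 $2=9 $3=5
PC=1  ori   $3, $2, 13       | $0=0 $1=0 $2=9 $3=13
PC=2  bne  $0, $3, L8        | $0=0 $1=0 $2=9 $3=13  [TAKEN]
PC=3  slt  $2, $3, $1        | $0=0 $1=0 $2=0 $3=13
PC=8  nor  $1, $2, $1        | $0=0 $1=65535 $2=0 $3=13
PC=9  slt  $1, $1, $3        | $0=0 $1=0 $2=0 $3=13
PC=10 add  $3, $1, $0        | $0=0 $1=0 $2=0 $3=0

7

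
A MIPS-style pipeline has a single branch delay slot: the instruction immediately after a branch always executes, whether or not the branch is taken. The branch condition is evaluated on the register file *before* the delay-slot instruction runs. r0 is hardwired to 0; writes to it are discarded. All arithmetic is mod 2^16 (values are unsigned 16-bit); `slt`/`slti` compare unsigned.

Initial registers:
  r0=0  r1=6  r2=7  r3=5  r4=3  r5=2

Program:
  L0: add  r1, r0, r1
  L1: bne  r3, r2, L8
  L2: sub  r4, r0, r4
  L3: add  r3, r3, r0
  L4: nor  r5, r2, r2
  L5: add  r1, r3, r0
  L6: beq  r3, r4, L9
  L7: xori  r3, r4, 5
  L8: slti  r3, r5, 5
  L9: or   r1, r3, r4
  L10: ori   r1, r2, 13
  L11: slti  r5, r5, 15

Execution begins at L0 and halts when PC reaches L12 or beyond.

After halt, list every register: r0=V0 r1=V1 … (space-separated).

r0=0 r1=15 r2=7 r3=1 r4=65533 r5=1

[0] add  r1, r0, r1  →  {r0:0, r1:6, r2:7, r3:5, r4:3, r5:2}
[1] bne  r3, r2, L8  →  {r0:0, r1:6, r2:7, r3:5, r4:3, r5:2}  ⟨branch taken⟩
[2] sub  r4, r0, r4  →  {r0:0, r1:6, r2:7, r3:5, r4:65533, r5:2}
[8] slti  r3, r5, 5  →  {r0:0, r1:6, r2:7, r3:1, r4:65533, r5:2}
[9] or   r1, r3, r4  →  {r0:0, r1:65533, r2:7, r3:1, r4:65533, r5:2}
[10] ori   r1, r2, 13  →  {r0:0, r1:15, r2:7, r3:1, r4:65533, r5:2}
[11] slti  r5, r5, 15  →  {r0:0, r1:15, r2:7, r3:1, r4:65533, r5:1}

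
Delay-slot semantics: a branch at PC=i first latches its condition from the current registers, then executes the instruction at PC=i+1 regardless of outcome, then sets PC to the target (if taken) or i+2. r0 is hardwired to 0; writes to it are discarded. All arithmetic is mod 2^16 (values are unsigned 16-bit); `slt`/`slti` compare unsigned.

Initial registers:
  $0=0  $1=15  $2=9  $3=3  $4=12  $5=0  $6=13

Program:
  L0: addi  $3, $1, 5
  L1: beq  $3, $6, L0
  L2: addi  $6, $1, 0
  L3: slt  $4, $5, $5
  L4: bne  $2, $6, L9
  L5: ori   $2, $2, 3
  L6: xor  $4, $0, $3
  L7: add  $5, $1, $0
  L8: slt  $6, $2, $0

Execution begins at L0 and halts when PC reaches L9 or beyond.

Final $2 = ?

11

  step pc=0: addi  $3, $1, 5  regs=(0,15,9,20,12,0,13)
  step pc=1: beq  $3, $6, L0  cond=F  regs=(0,15,9,20,12,0,13)
  step pc=2: addi  $6, $1, 0  regs=(0,15,9,20,12,0,15)
  step pc=3: slt  $4, $5, $5  regs=(0,15,9,20,0,0,15)
  step pc=4: bne  $2, $6, L9  cond=T  regs=(0,15,9,20,0,0,15)
  step pc=5: ori   $2, $2, 3  regs=(0,15,11,20,0,0,15)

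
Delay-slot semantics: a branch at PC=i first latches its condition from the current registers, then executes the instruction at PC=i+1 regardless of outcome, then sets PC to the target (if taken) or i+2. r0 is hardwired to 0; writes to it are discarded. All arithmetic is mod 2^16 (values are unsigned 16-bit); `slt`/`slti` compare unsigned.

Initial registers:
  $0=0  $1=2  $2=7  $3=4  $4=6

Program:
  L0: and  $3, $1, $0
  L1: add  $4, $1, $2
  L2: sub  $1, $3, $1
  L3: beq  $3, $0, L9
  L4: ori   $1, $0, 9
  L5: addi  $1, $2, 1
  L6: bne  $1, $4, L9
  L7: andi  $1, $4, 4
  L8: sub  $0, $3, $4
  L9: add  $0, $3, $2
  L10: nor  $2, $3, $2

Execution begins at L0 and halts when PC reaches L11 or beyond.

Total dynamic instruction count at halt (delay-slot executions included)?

7

  step pc=0: and  $3, $1, $0  regs=(0,2,7,0,6)
  step pc=1: add  $4, $1, $2  regs=(0,2,7,0,9)
  step pc=2: sub  $1, $3, $1  regs=(0,65534,7,0,9)
  step pc=3: beq  $3, $0, L9  cond=T  regs=(0,65534,7,0,9)
  step pc=4: ori   $1, $0, 9  regs=(0,9,7,0,9)
  step pc=9: add  $0, $3, $2  regs=(0,9,7,0,9)
  step pc=10: nor  $2, $3, $2  regs=(0,9,65528,0,9)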